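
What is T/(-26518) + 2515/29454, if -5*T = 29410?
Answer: 119970599/390530586 ≈ 0.30720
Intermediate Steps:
T = -5882 (T = -1/5*29410 = -5882)
T/(-26518) + 2515/29454 = -5882/(-26518) + 2515/29454 = -5882*(-1/26518) + 2515*(1/29454) = 2941/13259 + 2515/29454 = 119970599/390530586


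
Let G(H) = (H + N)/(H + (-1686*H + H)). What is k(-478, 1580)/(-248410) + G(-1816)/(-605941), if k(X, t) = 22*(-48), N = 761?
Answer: 978413083126387/230158675595364320 ≈ 0.0042510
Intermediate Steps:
k(X, t) = -1056
G(H) = -(761 + H)/(1684*H) (G(H) = (H + 761)/(H + (-1686*H + H)) = (761 + H)/(H - 1685*H) = (761 + H)/((-1684*H)) = (761 + H)*(-1/(1684*H)) = -(761 + H)/(1684*H))
k(-478, 1580)/(-248410) + G(-1816)/(-605941) = -1056/(-248410) + ((1/1684)*(-761 - 1*(-1816))/(-1816))/(-605941) = -1056*(-1/248410) + ((1/1684)*(-1/1816)*(-761 + 1816))*(-1/605941) = 528/124205 + ((1/1684)*(-1/1816)*1055)*(-1/605941) = 528/124205 - 1055/3058144*(-1/605941) = 528/124205 + 1055/1853054833504 = 978413083126387/230158675595364320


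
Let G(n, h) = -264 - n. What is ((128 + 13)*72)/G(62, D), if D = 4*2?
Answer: -5076/163 ≈ -31.141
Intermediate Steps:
D = 8
((128 + 13)*72)/G(62, D) = ((128 + 13)*72)/(-264 - 1*62) = (141*72)/(-264 - 62) = 10152/(-326) = 10152*(-1/326) = -5076/163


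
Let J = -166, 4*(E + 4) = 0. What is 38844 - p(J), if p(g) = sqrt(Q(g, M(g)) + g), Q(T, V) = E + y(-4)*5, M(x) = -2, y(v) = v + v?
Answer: 38844 - I*sqrt(210) ≈ 38844.0 - 14.491*I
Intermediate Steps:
E = -4 (E = -4 + (1/4)*0 = -4 + 0 = -4)
y(v) = 2*v
Q(T, V) = -44 (Q(T, V) = -4 + (2*(-4))*5 = -4 - 8*5 = -4 - 40 = -44)
p(g) = sqrt(-44 + g)
38844 - p(J) = 38844 - sqrt(-44 - 166) = 38844 - sqrt(-210) = 38844 - I*sqrt(210)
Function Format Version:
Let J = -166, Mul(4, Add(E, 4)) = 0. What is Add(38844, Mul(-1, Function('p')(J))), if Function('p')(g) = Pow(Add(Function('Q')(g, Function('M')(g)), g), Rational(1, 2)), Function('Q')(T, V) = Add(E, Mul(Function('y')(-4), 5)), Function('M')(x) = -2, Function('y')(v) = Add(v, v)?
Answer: Add(38844, Mul(-1, I, Pow(210, Rational(1, 2)))) ≈ Add(38844., Mul(-14.491, I))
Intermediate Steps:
E = -4 (E = Add(-4, Mul(Rational(1, 4), 0)) = Add(-4, 0) = -4)
Function('y')(v) = Mul(2, v)
Function('Q')(T, V) = -44 (Function('Q')(T, V) = Add(-4, Mul(Mul(2, -4), 5)) = Add(-4, Mul(-8, 5)) = Add(-4, -40) = -44)
Function('p')(g) = Pow(Add(-44, g), Rational(1, 2))
Add(38844, Mul(-1, Function('p')(J))) = Add(38844, Mul(-1, Pow(Add(-44, -166), Rational(1, 2)))) = Add(38844, Mul(-1, Pow(-210, Rational(1, 2)))) = Add(38844, Mul(-1, Mul(I, Pow(210, Rational(1, 2))))) = Add(38844, Mul(-1, I, Pow(210, Rational(1, 2))))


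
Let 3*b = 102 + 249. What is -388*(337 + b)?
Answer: -176152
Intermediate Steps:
b = 117 (b = (102 + 249)/3 = (⅓)*351 = 117)
-388*(337 + b) = -388*(337 + 117) = -388*454 = -176152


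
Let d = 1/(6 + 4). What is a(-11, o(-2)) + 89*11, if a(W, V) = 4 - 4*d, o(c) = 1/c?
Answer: 4913/5 ≈ 982.60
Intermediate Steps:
d = ⅒ (d = 1/10 = ⅒ ≈ 0.10000)
a(W, V) = 18/5 (a(W, V) = 4 - 4*⅒ = 4 - ⅖ = 18/5)
a(-11, o(-2)) + 89*11 = 18/5 + 89*11 = 18/5 + 979 = 4913/5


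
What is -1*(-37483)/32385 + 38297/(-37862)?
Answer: 178933001/1226160870 ≈ 0.14593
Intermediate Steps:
-1*(-37483)/32385 + 38297/(-37862) = 37483*(1/32385) + 38297*(-1/37862) = 37483/32385 - 38297/37862 = 178933001/1226160870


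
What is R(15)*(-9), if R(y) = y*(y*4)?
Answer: -8100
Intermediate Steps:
R(y) = 4*y² (R(y) = y*(4*y) = 4*y²)
R(15)*(-9) = (4*15²)*(-9) = (4*225)*(-9) = 900*(-9) = -8100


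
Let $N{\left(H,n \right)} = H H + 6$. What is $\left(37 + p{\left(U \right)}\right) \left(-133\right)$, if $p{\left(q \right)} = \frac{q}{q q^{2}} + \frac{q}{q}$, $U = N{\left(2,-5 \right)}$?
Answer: $- \frac{505533}{100} \approx -5055.3$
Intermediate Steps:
$N{\left(H,n \right)} = 6 + H^{2}$ ($N{\left(H,n \right)} = H^{2} + 6 = 6 + H^{2}$)
$U = 10$ ($U = 6 + 2^{2} = 6 + 4 = 10$)
$p{\left(q \right)} = 1 + \frac{1}{q^{2}}$ ($p{\left(q \right)} = \frac{q}{q^{3}} + 1 = \frac{1}{q^{2}} + 1 = 1 + \frac{1}{q^{2}}$)
$\left(37 + p{\left(U \right)}\right) \left(-133\right) = \left(37 + \left(1 + \frac{1}{100}\right)\right) \left(-133\right) = \left(37 + \frac{101}{100}\right) \left(-133\right) = \frac{3801}{100} \left(-133\right) = - \frac{505533}{100}$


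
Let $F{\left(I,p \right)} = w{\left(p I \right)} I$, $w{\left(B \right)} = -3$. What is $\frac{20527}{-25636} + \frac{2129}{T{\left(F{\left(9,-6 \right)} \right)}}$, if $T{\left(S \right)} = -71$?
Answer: $- \frac{4310497}{140012} \approx -30.787$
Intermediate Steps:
$F{\left(I,p \right)} = - 3 I$
$\frac{20527}{-25636} + \frac{2129}{T{\left(F{\left(9,-6 \right)} \right)}} = \frac{20527}{-25636} + \frac{2129}{-71} = 20527 \left(- \frac{1}{25636}\right) + 2129 \left(- \frac{1}{71}\right) = - \frac{1579}{1972} - \frac{2129}{71} = - \frac{4310497}{140012}$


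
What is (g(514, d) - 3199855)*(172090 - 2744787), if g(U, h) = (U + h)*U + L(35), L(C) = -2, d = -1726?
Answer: 9834970409025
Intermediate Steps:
g(U, h) = -2 + U*(U + h) (g(U, h) = (U + h)*U - 2 = U*(U + h) - 2 = -2 + U*(U + h))
(g(514, d) - 3199855)*(172090 - 2744787) = ((-2 + 514² + 514*(-1726)) - 3199855)*(172090 - 2744787) = ((-2 + 264196 - 887164) - 3199855)*(-2572697) = (-622970 - 3199855)*(-2572697) = -3822825*(-2572697) = 9834970409025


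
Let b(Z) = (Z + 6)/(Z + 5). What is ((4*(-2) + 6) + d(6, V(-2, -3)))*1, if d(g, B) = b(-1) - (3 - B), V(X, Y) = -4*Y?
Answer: 33/4 ≈ 8.2500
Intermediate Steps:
b(Z) = (6 + Z)/(5 + Z)
d(g, B) = -7/4 + B (d(g, B) = (6 - 1)/(5 - 1) - (3 - B) = 5/4 + (-3 + B) = -7/4 + B)
((4*(-2) + 6) + d(6, V(-2, -3)))*1 = ((4*(-2) + 6) + (-7/4 - 4*(-3)))*1 = ((-8 + 6) + (-7/4 + 12))*1 = (-2 + 41/4)*1 = (33/4)*1 = 33/4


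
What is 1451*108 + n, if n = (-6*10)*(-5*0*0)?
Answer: 156708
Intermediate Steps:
n = 0 (n = -0*0 = -60*0 = 0)
1451*108 + n = 1451*108 + 0 = 156708 + 0 = 156708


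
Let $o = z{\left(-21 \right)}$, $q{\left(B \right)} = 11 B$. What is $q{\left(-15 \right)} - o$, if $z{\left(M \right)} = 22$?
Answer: $-187$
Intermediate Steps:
$o = 22$
$q{\left(-15 \right)} - o = 11 \left(-15\right) - 22 = -165 - 22 = -187$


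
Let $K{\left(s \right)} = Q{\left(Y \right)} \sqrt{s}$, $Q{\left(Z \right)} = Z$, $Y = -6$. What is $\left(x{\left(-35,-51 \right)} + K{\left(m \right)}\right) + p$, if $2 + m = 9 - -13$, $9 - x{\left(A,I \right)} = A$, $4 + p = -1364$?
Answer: $-1324 - 12 \sqrt{5} \approx -1350.8$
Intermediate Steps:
$p = -1368$ ($p = -4 - 1364 = -1368$)
$x{\left(A,I \right)} = 9 - A$
$m = 20$ ($m = -2 + \left(9 - -13\right) = -2 + \left(9 + 13\right) = -2 + 22 = 20$)
$K{\left(s \right)} = - 6 \sqrt{s}$
$\left(x{\left(-35,-51 \right)} + K{\left(m \right)}\right) + p = \left(\left(9 - -35\right) - 6 \sqrt{20}\right) - 1368 = \left(\left(9 + 35\right) - 6 \cdot 2 \sqrt{5}\right) - 1368 = \left(44 - 12 \sqrt{5}\right) - 1368 = -1324 - 12 \sqrt{5}$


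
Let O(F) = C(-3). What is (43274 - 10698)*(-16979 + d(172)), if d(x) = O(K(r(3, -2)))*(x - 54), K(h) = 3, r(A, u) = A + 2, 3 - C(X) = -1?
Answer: -537732032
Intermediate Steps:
C(X) = 4 (C(X) = 3 - 1*(-1) = 3 + 1 = 4)
r(A, u) = 2 + A
O(F) = 4
d(x) = -216 + 4*x (d(x) = 4*(x - 54) = 4*(-54 + x) = -216 + 4*x)
(43274 - 10698)*(-16979 + d(172)) = (43274 - 10698)*(-16979 + (-216 + 4*172)) = 32576*(-16979 + (-216 + 688)) = 32576*(-16979 + 472) = 32576*(-16507) = -537732032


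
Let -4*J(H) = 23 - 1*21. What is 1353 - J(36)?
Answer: 2707/2 ≈ 1353.5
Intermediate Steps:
J(H) = -½ (J(H) = -(23 - 1*21)/4 = -(23 - 21)/4 = -¼*2 = -½)
1353 - J(36) = 1353 - 1*(-½) = 1353 + ½ = 2707/2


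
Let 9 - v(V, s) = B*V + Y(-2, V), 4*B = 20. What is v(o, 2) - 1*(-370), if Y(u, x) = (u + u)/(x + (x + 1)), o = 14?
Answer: 8965/29 ≈ 309.14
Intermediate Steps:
B = 5 (B = (¼)*20 = 5)
Y(u, x) = 2*u/(1 + 2*x) (Y(u, x) = (2*u)/(x + (1 + x)) = (2*u)/(1 + 2*x) = 2*u/(1 + 2*x))
v(V, s) = 9 - 5*V + 4/(1 + 2*V) (v(V, s) = 9 - (5*V + 2*(-2)/(1 + 2*V)) = 9 - (5*V - 4/(1 + 2*V)) = 9 - (-4/(1 + 2*V) + 5*V) = 9 + (-5*V + 4/(1 + 2*V)) = 9 - 5*V + 4/(1 + 2*V))
v(o, 2) - 1*(-370) = (13 - 10*14² + 13*14)/(1 + 2*14) - 1*(-370) = (13 - 10*196 + 182)/(1 + 28) + 370 = (13 - 1960 + 182)/29 + 370 = (1/29)*(-1765) + 370 = -1765/29 + 370 = 8965/29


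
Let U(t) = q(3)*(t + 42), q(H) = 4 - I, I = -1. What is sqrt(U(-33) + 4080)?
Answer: 5*sqrt(165) ≈ 64.226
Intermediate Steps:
q(H) = 5 (q(H) = 4 - 1*(-1) = 4 + 1 = 5)
U(t) = 210 + 5*t (U(t) = 5*(t + 42) = 5*(42 + t) = 210 + 5*t)
sqrt(U(-33) + 4080) = sqrt((210 + 5*(-33)) + 4080) = sqrt((210 - 165) + 4080) = sqrt(45 + 4080) = sqrt(4125) = 5*sqrt(165)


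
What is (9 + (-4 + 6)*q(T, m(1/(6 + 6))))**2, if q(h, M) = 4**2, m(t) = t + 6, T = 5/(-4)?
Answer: 1681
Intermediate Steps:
T = -5/4 (T = 5*(-1/4) = -5/4 ≈ -1.2500)
m(t) = 6 + t
q(h, M) = 16
(9 + (-4 + 6)*q(T, m(1/(6 + 6))))**2 = (9 + (-4 + 6)*16)**2 = (9 + 2*16)**2 = (9 + 32)**2 = 41**2 = 1681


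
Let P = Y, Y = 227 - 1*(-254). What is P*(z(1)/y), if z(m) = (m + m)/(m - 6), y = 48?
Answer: -481/120 ≈ -4.0083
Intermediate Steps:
z(m) = 2*m/(-6 + m) (z(m) = (2*m)/(-6 + m) = 2*m/(-6 + m))
Y = 481 (Y = 227 + 254 = 481)
P = 481
P*(z(1)/y) = 481*((2*1/(-6 + 1))/48) = 481*((2*1/(-5))*(1/48)) = 481*((2*1*(-⅕))*(1/48)) = 481*(-⅖*1/48) = 481*(-1/120) = -481/120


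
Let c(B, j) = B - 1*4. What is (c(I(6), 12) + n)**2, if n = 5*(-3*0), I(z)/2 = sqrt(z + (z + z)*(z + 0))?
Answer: 328 - 16*sqrt(78) ≈ 186.69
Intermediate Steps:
I(z) = 2*sqrt(z + 2*z**2) (I(z) = 2*sqrt(z + (z + z)*(z + 0)) = 2*sqrt(z + (2*z)*z) = 2*sqrt(z + 2*z**2))
c(B, j) = -4 + B (c(B, j) = B - 4 = -4 + B)
n = 0 (n = 5*0 = 0)
(c(I(6), 12) + n)**2 = ((-4 + 2*sqrt(6*(1 + 2*6))) + 0)**2 = ((-4 + 2*sqrt(6*(1 + 12))) + 0)**2 = ((-4 + 2*sqrt(6*13)) + 0)**2 = ((-4 + 2*sqrt(78)) + 0)**2 = (-4 + 2*sqrt(78))**2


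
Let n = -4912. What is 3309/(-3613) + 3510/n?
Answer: -14467719/8873528 ≈ -1.6304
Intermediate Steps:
3309/(-3613) + 3510/n = 3309/(-3613) + 3510/(-4912) = 3309*(-1/3613) + 3510*(-1/4912) = -3309/3613 - 1755/2456 = -14467719/8873528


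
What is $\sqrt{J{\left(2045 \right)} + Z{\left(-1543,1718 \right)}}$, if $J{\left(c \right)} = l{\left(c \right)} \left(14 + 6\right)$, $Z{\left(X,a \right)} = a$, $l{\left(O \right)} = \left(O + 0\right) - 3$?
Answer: $\sqrt{42558} \approx 206.3$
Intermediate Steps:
$l{\left(O \right)} = -3 + O$ ($l{\left(O \right)} = O - 3 = -3 + O$)
$J{\left(c \right)} = -60 + 20 c$ ($J{\left(c \right)} = \left(-3 + c\right) \left(14 + 6\right) = \left(-3 + c\right) 20 = -60 + 20 c$)
$\sqrt{J{\left(2045 \right)} + Z{\left(-1543,1718 \right)}} = \sqrt{\left(-60 + 20 \cdot 2045\right) + 1718} = \sqrt{\left(-60 + 40900\right) + 1718} = \sqrt{40840 + 1718} = \sqrt{42558}$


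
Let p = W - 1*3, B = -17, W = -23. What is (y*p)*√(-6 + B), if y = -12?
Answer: 312*I*√23 ≈ 1496.3*I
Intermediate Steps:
p = -26 (p = -23 - 1*3 = -23 - 3 = -26)
(y*p)*√(-6 + B) = (-12*(-26))*√(-6 - 17) = 312*√(-23) = 312*(I*√23) = 312*I*√23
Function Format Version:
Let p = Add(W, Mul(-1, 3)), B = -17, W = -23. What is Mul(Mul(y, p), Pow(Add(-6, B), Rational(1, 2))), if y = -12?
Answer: Mul(312, I, Pow(23, Rational(1, 2))) ≈ Mul(1496.3, I)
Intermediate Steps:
p = -26 (p = Add(-23, Mul(-1, 3)) = Add(-23, -3) = -26)
Mul(Mul(y, p), Pow(Add(-6, B), Rational(1, 2))) = Mul(Mul(-12, -26), Pow(Add(-6, -17), Rational(1, 2))) = Mul(312, Pow(-23, Rational(1, 2))) = Mul(312, Mul(I, Pow(23, Rational(1, 2)))) = Mul(312, I, Pow(23, Rational(1, 2)))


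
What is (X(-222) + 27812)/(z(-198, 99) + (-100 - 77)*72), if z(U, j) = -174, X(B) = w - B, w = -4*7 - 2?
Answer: -14002/6459 ≈ -2.1678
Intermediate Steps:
w = -30 (w = -28 - 2 = -30)
X(B) = -30 - B
(X(-222) + 27812)/(z(-198, 99) + (-100 - 77)*72) = ((-30 - 1*(-222)) + 27812)/(-174 + (-100 - 77)*72) = ((-30 + 222) + 27812)/(-174 - 177*72) = (192 + 27812)/(-174 - 12744) = 28004/(-12918) = 28004*(-1/12918) = -14002/6459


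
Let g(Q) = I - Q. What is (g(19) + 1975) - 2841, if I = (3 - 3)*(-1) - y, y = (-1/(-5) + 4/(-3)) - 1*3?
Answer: -13213/15 ≈ -880.87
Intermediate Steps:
y = -62/15 (y = (-1*(-1/5) + 4*(-1/3)) - 3 = (1/5 - 4/3) - 3 = -17/15 - 3 = -62/15 ≈ -4.1333)
I = 62/15 (I = (3 - 3)*(-1) - 1*(-62/15) = 0*(-1) + 62/15 = 0 + 62/15 = 62/15 ≈ 4.1333)
g(Q) = 62/15 - Q
(g(19) + 1975) - 2841 = ((62/15 - 1*19) + 1975) - 2841 = ((62/15 - 19) + 1975) - 2841 = (-223/15 + 1975) - 2841 = 29402/15 - 2841 = -13213/15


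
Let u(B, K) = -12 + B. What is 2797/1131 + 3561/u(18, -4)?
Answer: 1348091/2262 ≈ 595.97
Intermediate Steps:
2797/1131 + 3561/u(18, -4) = 2797/1131 + 3561/(-12 + 18) = 2797*(1/1131) + 3561/6 = 2797/1131 + 3561*(⅙) = 2797/1131 + 1187/2 = 1348091/2262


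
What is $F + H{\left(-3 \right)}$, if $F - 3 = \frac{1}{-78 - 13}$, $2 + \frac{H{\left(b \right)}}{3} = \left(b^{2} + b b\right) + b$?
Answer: $\frac{3821}{91} \approx 41.989$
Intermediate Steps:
$H{\left(b \right)} = -6 + 3 b + 6 b^{2}$ ($H{\left(b \right)} = -6 + 3 \left(\left(b^{2} + b b\right) + b\right) = -6 + 3 \left(\left(b^{2} + b^{2}\right) + b\right) = -6 + 3 \left(2 b^{2} + b\right) = -6 + 3 \left(b + 2 b^{2}\right) = -6 + \left(3 b + 6 b^{2}\right) = -6 + 3 b + 6 b^{2}$)
$F = \frac{272}{91}$ ($F = 3 + \frac{1}{-78 - 13} = 3 + \frac{1}{-91} = 3 - \frac{1}{91} = \frac{272}{91} \approx 2.989$)
$F + H{\left(-3 \right)} = \frac{272}{91} + \left(-6 + 3 \left(-3\right) + 6 \left(-3\right)^{2}\right) = \frac{272}{91} - -39 = \frac{272}{91} + 39 = \frac{3821}{91}$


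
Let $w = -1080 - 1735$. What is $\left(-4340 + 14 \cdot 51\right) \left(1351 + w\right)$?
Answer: $5308464$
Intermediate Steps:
$w = -2815$
$\left(-4340 + 14 \cdot 51\right) \left(1351 + w\right) = \left(-4340 + 14 \cdot 51\right) \left(1351 - 2815\right) = \left(-4340 + 714\right) \left(-1464\right) = \left(-3626\right) \left(-1464\right) = 5308464$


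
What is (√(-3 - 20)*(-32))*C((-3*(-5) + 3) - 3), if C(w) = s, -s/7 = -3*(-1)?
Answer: 672*I*√23 ≈ 3222.8*I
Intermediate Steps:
s = -21 (s = -(-21)*(-1) = -7*3 = -21)
C(w) = -21
(√(-3 - 20)*(-32))*C((-3*(-5) + 3) - 3) = (√(-3 - 20)*(-32))*(-21) = (√(-23)*(-32))*(-21) = ((I*√23)*(-32))*(-21) = -32*I*√23*(-21) = 672*I*√23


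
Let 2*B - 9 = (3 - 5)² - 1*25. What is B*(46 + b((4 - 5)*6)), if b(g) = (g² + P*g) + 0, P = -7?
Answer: -744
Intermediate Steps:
B = -6 (B = 9/2 + ((3 - 5)² - 1*25)/2 = 9/2 + ((-2)² - 25)/2 = 9/2 + (4 - 25)/2 = 9/2 + (½)*(-21) = 9/2 - 21/2 = -6)
b(g) = g² - 7*g (b(g) = (g² - 7*g) + 0 = g² - 7*g)
B*(46 + b((4 - 5)*6)) = -6*(46 + ((4 - 5)*6)*(-7 + (4 - 5)*6)) = -6*(46 + (-1*6)*(-7 - 1*6)) = -6*(46 - 6*(-7 - 6)) = -6*(46 - 6*(-13)) = -6*(46 + 78) = -6*124 = -744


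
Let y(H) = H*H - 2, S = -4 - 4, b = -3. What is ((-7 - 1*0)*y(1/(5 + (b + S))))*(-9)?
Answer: -497/4 ≈ -124.25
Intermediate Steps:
S = -8
y(H) = -2 + H² (y(H) = H² - 2 = -2 + H²)
((-7 - 1*0)*y(1/(5 + (b + S))))*(-9) = ((-7 - 1*0)*(-2 + (1/(5 + (-3 - 8)))²))*(-9) = ((-7 + 0)*(-2 + (1/(5 - 11))²))*(-9) = -7*(-2 + (1/(-6))²)*(-9) = -7*(-2 + (-⅙)²)*(-9) = -7*(-2 + 1/36)*(-9) = -7*(-71/36)*(-9) = (497/36)*(-9) = -497/4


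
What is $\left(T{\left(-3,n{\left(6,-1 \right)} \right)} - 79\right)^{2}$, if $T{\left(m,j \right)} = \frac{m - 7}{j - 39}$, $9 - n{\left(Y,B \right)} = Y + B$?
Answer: $\frac{303601}{49} \approx 6195.9$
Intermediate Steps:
$n{\left(Y,B \right)} = 9 - B - Y$ ($n{\left(Y,B \right)} = 9 - \left(Y + B\right) = 9 - \left(B + Y\right) = 9 - B - Y$)
$T{\left(m,j \right)} = \frac{-7 + m}{-39 + j}$
$\left(T{\left(-3,n{\left(6,-1 \right)} \right)} - 79\right)^{2} = \left(\frac{-7 - 3}{-39 - -4} - 79\right)^{2} = \left(\frac{1}{-39 + \left(9 + 1 - 6\right)} \left(-10\right) - 79\right)^{2} = \left(\frac{1}{-39 + 4} \left(-10\right) - 79\right)^{2} = \left(\frac{1}{-35} \left(-10\right) - 79\right)^{2} = \left(\left(- \frac{1}{35}\right) \left(-10\right) - 79\right)^{2} = \left(\frac{2}{7} - 79\right)^{2} = \left(- \frac{551}{7}\right)^{2} = \frac{303601}{49}$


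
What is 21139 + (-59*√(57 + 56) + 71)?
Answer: 21210 - 59*√113 ≈ 20583.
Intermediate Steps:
21139 + (-59*√(57 + 56) + 71) = 21139 + (-59*√113 + 71) = 21139 + (71 - 59*√113) = 21210 - 59*√113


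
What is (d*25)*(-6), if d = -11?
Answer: 1650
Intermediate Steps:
(d*25)*(-6) = -11*25*(-6) = -275*(-6) = 1650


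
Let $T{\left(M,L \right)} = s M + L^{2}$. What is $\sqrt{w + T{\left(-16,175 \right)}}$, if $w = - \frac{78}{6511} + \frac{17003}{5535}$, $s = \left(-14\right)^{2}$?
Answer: $\frac{2 \sqrt{991825847983472505}}{12012795} \approx 165.81$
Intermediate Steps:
$s = 196$
$T{\left(M,L \right)} = L^{2} + 196 M$ ($T{\left(M,L \right)} = 196 M + L^{2} = L^{2} + 196 M$)
$w = \frac{110274803}{36038385}$ ($w = \left(-78\right) \frac{1}{6511} + 17003 \cdot \frac{1}{5535} = - \frac{78}{6511} + \frac{17003}{5535} = \frac{110274803}{36038385} \approx 3.0599$)
$\sqrt{w + T{\left(-16,175 \right)}} = \sqrt{\frac{110274803}{36038385} + \left(175^{2} + 196 \left(-16\right)\right)} = \sqrt{\frac{110274803}{36038385} + \left(30625 - 3136\right)} = \sqrt{\frac{110274803}{36038385} + 27489} = \sqrt{\frac{990769440068}{36038385}} = \frac{2 \sqrt{991825847983472505}}{12012795}$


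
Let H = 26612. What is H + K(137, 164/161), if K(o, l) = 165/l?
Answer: 4390933/164 ≈ 26774.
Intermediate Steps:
H + K(137, 164/161) = 26612 + 165/((164/161)) = 26612 + 165/((164*(1/161))) = 26612 + 165/(164/161) = 26612 + 165*(161/164) = 26612 + 26565/164 = 4390933/164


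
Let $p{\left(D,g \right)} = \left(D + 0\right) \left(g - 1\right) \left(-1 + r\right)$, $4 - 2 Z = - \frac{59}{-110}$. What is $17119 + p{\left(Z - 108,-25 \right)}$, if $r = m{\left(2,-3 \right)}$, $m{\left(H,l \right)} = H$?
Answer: $\frac{2187017}{110} \approx 19882.0$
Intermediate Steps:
$r = 2$
$Z = \frac{381}{220}$ ($Z = 2 - \frac{\left(-59\right) \frac{1}{-110}}{2} = 2 - \frac{\left(-59\right) \left(- \frac{1}{110}\right)}{2} = 2 - \frac{59}{220} = \frac{381}{220} \approx 1.7318$)
$p{\left(D,g \right)} = D \left(-1 + g\right)$ ($p{\left(D,g \right)} = \left(D + 0\right) \left(g - 1\right) \left(-1 + 2\right) = D \left(-1 + g\right) 1 = D \left(-1 + g\right)$)
$17119 + p{\left(Z - 108,-25 \right)} = 17119 + \left(\frac{381}{220} - 108\right) \left(-1 - 25\right) = 17119 - - \frac{303927}{110} = 17119 + \frac{303927}{110} = \frac{2187017}{110}$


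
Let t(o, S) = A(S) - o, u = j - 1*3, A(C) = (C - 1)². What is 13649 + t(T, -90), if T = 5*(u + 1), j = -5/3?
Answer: 65845/3 ≈ 21948.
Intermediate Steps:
A(C) = (-1 + C)²
j = -5/3 (j = -5*⅓ = -5/3 ≈ -1.6667)
u = -14/3 (u = -5/3 - 1*3 = -5/3 - 3 = -14/3 ≈ -4.6667)
T = -55/3 (T = 5*(-14/3 + 1) = 5*(-11/3) = -55/3 ≈ -18.333)
t(o, S) = (-1 + S)² - o
13649 + t(T, -90) = 13649 + ((-1 - 90)² - 1*(-55/3)) = 13649 + ((-91)² + 55/3) = 13649 + (8281 + 55/3) = 13649 + 24898/3 = 65845/3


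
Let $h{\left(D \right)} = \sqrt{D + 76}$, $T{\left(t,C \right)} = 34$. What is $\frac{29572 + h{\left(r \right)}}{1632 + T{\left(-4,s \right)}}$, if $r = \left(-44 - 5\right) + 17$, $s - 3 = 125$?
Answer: $\frac{14786}{833} + \frac{\sqrt{11}}{833} \approx 17.754$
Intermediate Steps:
$s = 128$ ($s = 3 + 125 = 128$)
$r = -32$ ($r = -49 + 17 = -32$)
$h{\left(D \right)} = \sqrt{76 + D}$
$\frac{29572 + h{\left(r \right)}}{1632 + T{\left(-4,s \right)}} = \frac{29572 + \sqrt{76 - 32}}{1632 + 34} = \frac{29572 + \sqrt{44}}{1666} = \left(29572 + 2 \sqrt{11}\right) \frac{1}{1666} = \frac{14786}{833} + \frac{\sqrt{11}}{833}$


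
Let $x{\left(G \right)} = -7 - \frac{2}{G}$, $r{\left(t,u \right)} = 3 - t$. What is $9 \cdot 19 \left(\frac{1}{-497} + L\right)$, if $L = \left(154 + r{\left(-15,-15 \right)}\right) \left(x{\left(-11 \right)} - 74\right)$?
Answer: $- \frac{12995194077}{5467} \approx -2.377 \cdot 10^{6}$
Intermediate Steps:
$x{\left(G \right)} = -7 - \frac{2}{G}$
$L = - \frac{152908}{11}$ ($L = \left(154 + \left(3 - -15\right)\right) \left(\left(-7 - \frac{2}{-11}\right) - 74\right) = \left(154 + \left(3 + 15\right)\right) \left(\left(-7 - - \frac{2}{11}\right) - 74\right) = \left(154 + 18\right) \left(\left(-7 + \frac{2}{11}\right) - 74\right) = 172 \left(- \frac{75}{11} - 74\right) = 172 \left(- \frac{889}{11}\right) = - \frac{152908}{11} \approx -13901.0$)
$9 \cdot 19 \left(\frac{1}{-497} + L\right) = 9 \cdot 19 \left(\frac{1}{-497} - \frac{152908}{11}\right) = 171 \left(- \frac{1}{497} - \frac{152908}{11}\right) = 171 \left(- \frac{75995287}{5467}\right) = - \frac{12995194077}{5467}$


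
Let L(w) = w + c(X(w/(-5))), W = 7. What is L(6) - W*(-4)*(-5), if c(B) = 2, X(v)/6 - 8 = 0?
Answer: -132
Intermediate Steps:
X(v) = 48 (X(v) = 48 + 6*0 = 48 + 0 = 48)
L(w) = 2 + w (L(w) = w + 2 = 2 + w)
L(6) - W*(-4)*(-5) = (2 + 6) - 7*(-4)*(-5) = 8 - (-28)*(-5) = 8 - 1*140 = 8 - 140 = -132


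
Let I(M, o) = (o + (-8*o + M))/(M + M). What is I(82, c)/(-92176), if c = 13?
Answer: 9/15116864 ≈ 5.9536e-7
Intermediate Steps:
I(M, o) = (M - 7*o)/(2*M) (I(M, o) = (o + (M - 8*o))/((2*M)) = (M - 7*o)*(1/(2*M)) = (M - 7*o)/(2*M))
I(82, c)/(-92176) = ((1/2)*(82 - 7*13)/82)/(-92176) = ((1/2)*(1/82)*(82 - 91))*(-1/92176) = ((1/2)*(1/82)*(-9))*(-1/92176) = -9/164*(-1/92176) = 9/15116864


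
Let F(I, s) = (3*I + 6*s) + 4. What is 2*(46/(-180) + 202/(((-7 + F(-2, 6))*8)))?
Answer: 367/270 ≈ 1.3593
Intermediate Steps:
F(I, s) = 4 + 3*I + 6*s
2*(46/(-180) + 202/(((-7 + F(-2, 6))*8))) = 2*(46/(-180) + 202/(((-7 + (4 + 3*(-2) + 6*6))*8))) = 2*(46*(-1/180) + 202/(((-7 + (4 - 6 + 36))*8))) = 2*(-23/90 + 202/(((-7 + 34)*8))) = 2*(-23/90 + 202/((27*8))) = 2*(-23/90 + 202/216) = 2*(-23/90 + 202*(1/216)) = 2*(-23/90 + 101/108) = 2*(367/540) = 367/270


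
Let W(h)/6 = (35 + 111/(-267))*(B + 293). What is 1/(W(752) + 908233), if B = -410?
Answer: 89/78671981 ≈ 1.1313e-6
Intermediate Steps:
W(h) = -2160756/89 (W(h) = 6*((35 + 111/(-267))*(-410 + 293)) = 6*((35 + 111*(-1/267))*(-117)) = 6*((35 - 37/89)*(-117)) = 6*((3078/89)*(-117)) = 6*(-360126/89) = -2160756/89)
1/(W(752) + 908233) = 1/(-2160756/89 + 908233) = 1/(78671981/89) = 89/78671981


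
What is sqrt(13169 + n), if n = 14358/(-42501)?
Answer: sqrt(2643001710979)/14167 ≈ 114.75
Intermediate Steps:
n = -4786/14167 (n = 14358*(-1/42501) = -4786/14167 ≈ -0.33783)
sqrt(13169 + n) = sqrt(13169 - 4786/14167) = sqrt(186560437/14167) = sqrt(2643001710979)/14167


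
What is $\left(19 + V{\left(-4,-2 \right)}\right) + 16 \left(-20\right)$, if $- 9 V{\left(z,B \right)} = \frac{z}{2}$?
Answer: $- \frac{2707}{9} \approx -300.78$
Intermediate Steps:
$V{\left(z,B \right)} = - \frac{z}{18}$ ($V{\left(z,B \right)} = - \frac{z \frac{1}{2}}{9} = - \frac{\frac{1}{2} z}{9} = - \frac{z}{18}$)
$\left(19 + V{\left(-4,-2 \right)}\right) + 16 \left(-20\right) = \left(19 - - \frac{2}{9}\right) + 16 \left(-20\right) = \left(19 + \frac{2}{9}\right) - 320 = \frac{173}{9} - 320 = - \frac{2707}{9}$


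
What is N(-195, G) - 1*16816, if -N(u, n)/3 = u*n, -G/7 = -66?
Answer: 253454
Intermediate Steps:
G = 462 (G = -7*(-66) = 462)
N(u, n) = -3*n*u (N(u, n) = -3*u*n = -3*n*u)
N(-195, G) - 1*16816 = -3*462*(-195) - 1*16816 = 270270 - 16816 = 253454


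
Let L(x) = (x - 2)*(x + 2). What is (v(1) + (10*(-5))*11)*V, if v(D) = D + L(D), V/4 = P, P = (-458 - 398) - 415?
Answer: 2806368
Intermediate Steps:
L(x) = (-2 + x)*(2 + x)
P = -1271 (P = -856 - 415 = -1271)
V = -5084 (V = 4*(-1271) = -5084)
v(D) = -4 + D + D² (v(D) = D + (-4 + D²) = -4 + D + D²)
(v(1) + (10*(-5))*11)*V = ((-4 + 1 + 1²) + (10*(-5))*11)*(-5084) = ((-4 + 1 + 1) - 50*11)*(-5084) = (-2 - 550)*(-5084) = -552*(-5084) = 2806368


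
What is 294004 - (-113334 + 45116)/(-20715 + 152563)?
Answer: 19381953805/65924 ≈ 2.9400e+5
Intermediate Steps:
294004 - (-113334 + 45116)/(-20715 + 152563) = 294004 - (-68218)/131848 = 294004 - 1*(-34109/65924) = 294004 + 34109/65924 = 19381953805/65924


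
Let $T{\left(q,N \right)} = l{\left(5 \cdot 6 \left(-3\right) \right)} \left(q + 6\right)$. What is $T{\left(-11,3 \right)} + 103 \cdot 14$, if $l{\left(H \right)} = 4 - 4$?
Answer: $1442$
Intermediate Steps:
$l{\left(H \right)} = 0$
$T{\left(q,N \right)} = 0$ ($T{\left(q,N \right)} = 0 \left(q + 6\right) = 0 \left(6 + q\right) = 0$)
$T{\left(-11,3 \right)} + 103 \cdot 14 = 0 + 103 \cdot 14 = 0 + 1442 = 1442$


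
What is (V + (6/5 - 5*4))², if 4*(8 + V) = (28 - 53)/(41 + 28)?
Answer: 1377077881/1904400 ≈ 723.10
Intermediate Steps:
V = -2233/276 (V = -8 + ((28 - 53)/(41 + 28))/4 = -8 + (-25/69)/4 = -8 + (-25*1/69)/4 = -8 + (¼)*(-25/69) = -8 - 25/276 = -2233/276 ≈ -8.0906)
(V + (6/5 - 5*4))² = (-2233/276 + (6/5 - 5*4))² = (-2233/276 + (6*(⅕) - 20))² = (-2233/276 + (6/5 - 20))² = (-2233/276 - 94/5)² = (-37109/1380)² = 1377077881/1904400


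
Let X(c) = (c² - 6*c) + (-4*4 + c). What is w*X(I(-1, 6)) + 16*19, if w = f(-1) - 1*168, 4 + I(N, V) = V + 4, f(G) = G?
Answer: 1994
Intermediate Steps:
I(N, V) = V (I(N, V) = -4 + (V + 4) = -4 + (4 + V) = V)
w = -169 (w = -1 - 1*168 = -1 - 168 = -169)
X(c) = -16 + c² - 5*c (X(c) = (c² - 6*c) + (-16 + c) = -16 + c² - 5*c)
w*X(I(-1, 6)) + 16*19 = -169*(-16 + 6² - 5*6) + 16*19 = -169*(-16 + 36 - 30) + 304 = -169*(-10) + 304 = 1690 + 304 = 1994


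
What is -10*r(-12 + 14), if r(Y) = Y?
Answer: -20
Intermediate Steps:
-10*r(-12 + 14) = -10*(-12 + 14) = -10*2 = -20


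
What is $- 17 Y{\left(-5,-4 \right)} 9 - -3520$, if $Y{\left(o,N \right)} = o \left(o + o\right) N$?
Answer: $34120$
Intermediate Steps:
$Y{\left(o,N \right)} = 2 N o^{2}$ ($Y{\left(o,N \right)} = o 2 o N = 2 o^{2} N = 2 N o^{2}$)
$- 17 Y{\left(-5,-4 \right)} 9 - -3520 = - 17 \cdot 2 \left(-4\right) \left(-5\right)^{2} \cdot 9 - -3520 = - 17 \cdot 2 \left(-4\right) 25 \cdot 9 + 3520 = \left(-17\right) \left(-200\right) 9 + 3520 = 3400 \cdot 9 + 3520 = 30600 + 3520 = 34120$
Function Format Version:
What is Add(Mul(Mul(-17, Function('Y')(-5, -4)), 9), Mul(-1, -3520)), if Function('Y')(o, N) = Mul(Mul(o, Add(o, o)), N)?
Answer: 34120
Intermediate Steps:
Function('Y')(o, N) = Mul(2, N, Pow(o, 2)) (Function('Y')(o, N) = Mul(Mul(o, Mul(2, o)), N) = Mul(Mul(2, Pow(o, 2)), N) = Mul(2, N, Pow(o, 2)))
Add(Mul(Mul(-17, Function('Y')(-5, -4)), 9), Mul(-1, -3520)) = Add(Mul(Mul(-17, Mul(2, -4, Pow(-5, 2))), 9), Mul(-1, -3520)) = Add(Mul(Mul(-17, Mul(2, -4, 25)), 9), 3520) = Add(Mul(Mul(-17, -200), 9), 3520) = Add(Mul(3400, 9), 3520) = Add(30600, 3520) = 34120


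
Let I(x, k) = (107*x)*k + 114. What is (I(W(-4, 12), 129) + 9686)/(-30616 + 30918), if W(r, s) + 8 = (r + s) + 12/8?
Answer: 61009/604 ≈ 101.01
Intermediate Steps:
W(r, s) = -13/2 + r + s (W(r, s) = -8 + ((r + s) + 12/8) = -8 + ((r + s) + 12*(1/8)) = -8 + ((r + s) + 3/2) = -8 + (3/2 + r + s) = -13/2 + r + s)
I(x, k) = 114 + 107*k*x (I(x, k) = 107*k*x + 114 = 114 + 107*k*x)
(I(W(-4, 12), 129) + 9686)/(-30616 + 30918) = ((114 + 107*129*(-13/2 - 4 + 12)) + 9686)/(-30616 + 30918) = ((114 + 107*129*(3/2)) + 9686)/302 = ((114 + 41409/2) + 9686)*(1/302) = (41637/2 + 9686)*(1/302) = (61009/2)*(1/302) = 61009/604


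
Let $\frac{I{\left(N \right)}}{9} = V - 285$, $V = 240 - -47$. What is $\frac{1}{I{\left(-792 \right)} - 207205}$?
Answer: $- \frac{1}{207187} \approx -4.8266 \cdot 10^{-6}$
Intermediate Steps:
$V = 287$ ($V = 240 + 47 = 287$)
$I{\left(N \right)} = 18$ ($I{\left(N \right)} = 9 \left(287 - 285\right) = 9 \cdot 2 = 18$)
$\frac{1}{I{\left(-792 \right)} - 207205} = \frac{1}{18 - 207205} = \frac{1}{-207187} = - \frac{1}{207187}$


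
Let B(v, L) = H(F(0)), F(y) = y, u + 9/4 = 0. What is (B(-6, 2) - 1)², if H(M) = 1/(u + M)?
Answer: 169/81 ≈ 2.0864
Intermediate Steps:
u = -9/4 (u = -9/4 + 0 = -9/4 ≈ -2.2500)
H(M) = 1/(-9/4 + M)
B(v, L) = -4/9 (B(v, L) = 4/(-9 + 4*0) = 4/(-9 + 0) = 4/(-9) = 4*(-⅑) = -4/9)
(B(-6, 2) - 1)² = (-4/9 - 1)² = (-13/9)² = 169/81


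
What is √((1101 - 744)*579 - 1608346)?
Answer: I*√1401643 ≈ 1183.9*I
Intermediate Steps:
√((1101 - 744)*579 - 1608346) = √(357*579 - 1608346) = √(206703 - 1608346) = √(-1401643) = I*√1401643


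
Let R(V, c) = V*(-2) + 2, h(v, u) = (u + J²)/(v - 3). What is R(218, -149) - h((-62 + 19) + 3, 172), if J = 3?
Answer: -18481/43 ≈ -429.79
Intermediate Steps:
h(v, u) = (9 + u)/(-3 + v) (h(v, u) = (u + 3²)/(v - 3) = (u + 9)/(-3 + v) = (9 + u)/(-3 + v))
R(V, c) = 2 - 2*V (R(V, c) = -2*V + 2 = 2 - 2*V)
R(218, -149) - h((-62 + 19) + 3, 172) = (2 - 2*218) - (9 + 172)/(-3 + ((-62 + 19) + 3)) = (2 - 436) - 181/(-3 + (-43 + 3)) = -434 - 181/(-3 - 40) = -434 - 181/(-43) = -434 - (-1)*181/43 = -434 - 1*(-181/43) = -434 + 181/43 = -18481/43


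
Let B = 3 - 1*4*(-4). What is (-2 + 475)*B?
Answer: 8987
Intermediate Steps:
B = 19 (B = 3 - 4*(-4) = 3 + 16 = 19)
(-2 + 475)*B = (-2 + 475)*19 = 473*19 = 8987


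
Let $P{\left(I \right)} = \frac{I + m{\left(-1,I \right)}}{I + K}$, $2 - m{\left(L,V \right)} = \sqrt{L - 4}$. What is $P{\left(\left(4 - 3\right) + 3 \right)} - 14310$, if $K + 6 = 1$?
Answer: $-14316 + i \sqrt{5} \approx -14316.0 + 2.2361 i$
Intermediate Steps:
$K = -5$ ($K = -6 + 1 = -5$)
$m{\left(L,V \right)} = 2 - \sqrt{-4 + L}$ ($m{\left(L,V \right)} = 2 - \sqrt{L - 4} = 2 - \sqrt{-4 + L}$)
$P{\left(I \right)} = \frac{2 + I - i \sqrt{5}}{-5 + I}$ ($P{\left(I \right)} = \frac{I + \left(2 - \sqrt{-4 - 1}\right)}{I - 5} = \frac{I + \left(2 - \sqrt{-5}\right)}{-5 + I} = \frac{I + \left(2 - i \sqrt{5}\right)}{-5 + I} = \frac{2 + I - i \sqrt{5}}{-5 + I}$)
$P{\left(\left(4 - 3\right) + 3 \right)} - 14310 = \frac{2 + \left(\left(4 - 3\right) + 3\right) - i \sqrt{5}}{-5 + \left(\left(4 - 3\right) + 3\right)} - 14310 = \frac{2 + \left(1 + 3\right) - i \sqrt{5}}{-5 + \left(1 + 3\right)} - 14310 = \frac{2 + 4 - i \sqrt{5}}{-5 + 4} - 14310 = \frac{6 - i \sqrt{5}}{-1} - 14310 = - (6 - i \sqrt{5}) - 14310 = \left(-6 + i \sqrt{5}\right) - 14310 = -14316 + i \sqrt{5}$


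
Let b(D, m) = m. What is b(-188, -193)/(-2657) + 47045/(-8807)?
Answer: -123298814/23400199 ≈ -5.2691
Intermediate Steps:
b(-188, -193)/(-2657) + 47045/(-8807) = -193/(-2657) + 47045/(-8807) = -193*(-1/2657) + 47045*(-1/8807) = 193/2657 - 47045/8807 = -123298814/23400199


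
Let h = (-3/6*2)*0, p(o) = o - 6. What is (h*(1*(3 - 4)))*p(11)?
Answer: 0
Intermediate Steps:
p(o) = -6 + o
h = 0 (h = (-3*1/6*2)*0 = -1/2*2*0 = -1*0 = 0)
(h*(1*(3 - 4)))*p(11) = (0*(1*(3 - 4)))*(-6 + 11) = (0*(1*(-1)))*5 = (0*(-1))*5 = 0*5 = 0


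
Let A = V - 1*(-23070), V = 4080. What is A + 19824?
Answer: 46974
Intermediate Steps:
A = 27150 (A = 4080 - 1*(-23070) = 4080 + 23070 = 27150)
A + 19824 = 27150 + 19824 = 46974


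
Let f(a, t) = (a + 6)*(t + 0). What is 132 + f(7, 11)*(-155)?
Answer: -22033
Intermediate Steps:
f(a, t) = t*(6 + a) (f(a, t) = (6 + a)*t = t*(6 + a))
132 + f(7, 11)*(-155) = 132 + (11*(6 + 7))*(-155) = 132 + (11*13)*(-155) = 132 + 143*(-155) = 132 - 22165 = -22033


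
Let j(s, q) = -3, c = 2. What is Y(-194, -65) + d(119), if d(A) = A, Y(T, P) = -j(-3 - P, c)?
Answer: 122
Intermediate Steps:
Y(T, P) = 3 (Y(T, P) = -1*(-3) = 3)
Y(-194, -65) + d(119) = 3 + 119 = 122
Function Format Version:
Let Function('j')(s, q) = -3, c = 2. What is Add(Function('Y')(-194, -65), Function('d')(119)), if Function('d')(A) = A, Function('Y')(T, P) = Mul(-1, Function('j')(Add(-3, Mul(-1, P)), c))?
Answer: 122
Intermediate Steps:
Function('Y')(T, P) = 3 (Function('Y')(T, P) = Mul(-1, -3) = 3)
Add(Function('Y')(-194, -65), Function('d')(119)) = Add(3, 119) = 122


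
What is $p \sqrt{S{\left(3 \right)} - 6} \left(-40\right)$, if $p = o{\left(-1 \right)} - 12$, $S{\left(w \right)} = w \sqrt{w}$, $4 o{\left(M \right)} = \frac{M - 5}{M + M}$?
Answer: $450 \sqrt{-6 + 3 \sqrt{3}} \approx 403.46 i$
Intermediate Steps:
$o{\left(M \right)} = \frac{-5 + M}{8 M}$ ($o{\left(M \right)} = \frac{\left(M - 5\right) \frac{1}{M + M}}{4} = \frac{\left(-5 + M\right) \frac{1}{2 M}}{4} = \frac{\frac{1}{2} \frac{1}{M} \left(-5 + M\right)}{4} = \frac{-5 + M}{8 M}$)
$S{\left(w \right)} = w^{\frac{3}{2}}$
$p = - \frac{45}{4}$ ($p = \frac{-5 - 1}{8 \left(-1\right)} - 12 = \frac{1}{8} \left(-1\right) \left(-6\right) - 12 = \frac{3}{4} - 12 = - \frac{45}{4} \approx -11.25$)
$p \sqrt{S{\left(3 \right)} - 6} \left(-40\right) = - \frac{45 \sqrt{3^{\frac{3}{2}} - 6}}{4} \left(-40\right) = - \frac{45 \sqrt{3 \sqrt{3} - 6}}{4} \left(-40\right) = - \frac{45 \sqrt{-6 + 3 \sqrt{3}}}{4} \left(-40\right) = 450 \sqrt{-6 + 3 \sqrt{3}}$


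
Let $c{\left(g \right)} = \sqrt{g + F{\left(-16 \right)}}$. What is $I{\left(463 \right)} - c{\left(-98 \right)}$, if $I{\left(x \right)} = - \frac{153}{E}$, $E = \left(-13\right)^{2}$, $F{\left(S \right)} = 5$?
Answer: $- \frac{153}{169} - i \sqrt{93} \approx -0.90533 - 9.6436 i$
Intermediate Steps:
$E = 169$
$I{\left(x \right)} = - \frac{153}{169}$
$c{\left(g \right)} = \sqrt{5 + g}$ ($c{\left(g \right)} = \sqrt{g + 5} = \sqrt{5 + g}$)
$I{\left(463 \right)} - c{\left(-98 \right)} = - \frac{153}{169} - \sqrt{5 - 98} = - \frac{153}{169} - \sqrt{-93} = - \frac{153}{169} - i \sqrt{93}$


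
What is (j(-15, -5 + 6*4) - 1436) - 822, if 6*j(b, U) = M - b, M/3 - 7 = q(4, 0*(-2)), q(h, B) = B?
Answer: -2252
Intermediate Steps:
M = 21 (M = 21 + 3*(0*(-2)) = 21 + 3*0 = 21 + 0 = 21)
j(b, U) = 7/2 - b/6 (j(b, U) = (21 - b)/6 = 7/2 - b/6)
(j(-15, -5 + 6*4) - 1436) - 822 = ((7/2 - ⅙*(-15)) - 1436) - 822 = ((7/2 + 5/2) - 1436) - 822 = (6 - 1436) - 822 = -1430 - 822 = -2252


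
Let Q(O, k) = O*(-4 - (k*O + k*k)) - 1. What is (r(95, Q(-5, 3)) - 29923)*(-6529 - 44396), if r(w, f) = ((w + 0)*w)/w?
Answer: 1518990900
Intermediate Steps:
Q(O, k) = -1 + O*(-4 - k² - O*k) (Q(O, k) = O*(-4 - (O*k + k²)) - 1 = O*(-4 - (k² + O*k)) - 1 = O*(-4 + (-k² - O*k)) - 1 = O*(-4 - k² - O*k) - 1 = -1 + O*(-4 - k² - O*k))
r(w, f) = w (r(w, f) = (w*w)/w = w²/w = w)
(r(95, Q(-5, 3)) - 29923)*(-6529 - 44396) = (95 - 29923)*(-6529 - 44396) = -29828*(-50925) = 1518990900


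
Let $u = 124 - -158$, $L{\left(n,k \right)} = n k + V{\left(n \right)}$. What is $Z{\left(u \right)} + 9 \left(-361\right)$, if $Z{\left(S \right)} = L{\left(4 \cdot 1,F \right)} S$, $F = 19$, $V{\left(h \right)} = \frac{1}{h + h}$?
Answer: $\frac{72873}{4} \approx 18218.0$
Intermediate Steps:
$V{\left(h \right)} = \frac{1}{2 h}$
$L{\left(n,k \right)} = \frac{1}{2 n} + k n$ ($L{\left(n,k \right)} = n k + \frac{1}{2 n} = k n + \frac{1}{2 n} = \frac{1}{2 n} + k n$)
$u = 282$ ($u = 124 + 158 = 282$)
$Z{\left(S \right)} = \frac{609 S}{8}$ ($Z{\left(S \right)} = \left(\frac{1}{2 \cdot 4 \cdot 1} + 19 \cdot 4 \cdot 1\right) S = \left(\frac{1}{2 \cdot 4} + 19 \cdot 4\right) S = \left(\frac{1}{2} \cdot \frac{1}{4} + 76\right) S = \left(\frac{1}{8} + 76\right) S = \frac{609 S}{8}$)
$Z{\left(u \right)} + 9 \left(-361\right) = \frac{609}{8} \cdot 282 + 9 \left(-361\right) = \frac{85869}{4} - 3249 = \frac{72873}{4}$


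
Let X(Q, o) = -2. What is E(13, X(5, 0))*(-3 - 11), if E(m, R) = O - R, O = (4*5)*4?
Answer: -1148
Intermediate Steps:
O = 80 (O = 20*4 = 80)
E(m, R) = 80 - R
E(13, X(5, 0))*(-3 - 11) = (80 - 1*(-2))*(-3 - 11) = (80 + 2)*(-14) = 82*(-14) = -1148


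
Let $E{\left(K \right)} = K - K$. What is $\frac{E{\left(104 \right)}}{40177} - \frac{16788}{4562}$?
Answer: $- \frac{8394}{2281} \approx -3.68$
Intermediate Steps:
$E{\left(K \right)} = 0$
$\frac{E{\left(104 \right)}}{40177} - \frac{16788}{4562} = \frac{0}{40177} - \frac{16788}{4562} = 0 \cdot \frac{1}{40177} - \frac{8394}{2281} = 0 - \frac{8394}{2281} = - \frac{8394}{2281}$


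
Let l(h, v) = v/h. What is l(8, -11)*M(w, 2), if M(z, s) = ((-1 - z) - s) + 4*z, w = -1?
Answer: 33/4 ≈ 8.2500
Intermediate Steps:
M(z, s) = -1 - s + 3*z (M(z, s) = (-1 - s - z) + 4*z = -1 - s + 3*z)
l(8, -11)*M(w, 2) = (-11/8)*(-1 - 1*2 + 3*(-1)) = (-11*⅛)*(-1 - 2 - 3) = -11/8*(-6) = 33/4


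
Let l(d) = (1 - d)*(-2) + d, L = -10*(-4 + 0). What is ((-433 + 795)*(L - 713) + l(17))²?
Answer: 59329754929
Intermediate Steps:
L = 40 (L = -10*(-4) = 40)
l(d) = -2 + 3*d (l(d) = (-2 + 2*d) + d = -2 + 3*d)
((-433 + 795)*(L - 713) + l(17))² = ((-433 + 795)*(40 - 713) + (-2 + 3*17))² = (362*(-673) + (-2 + 51))² = (-243626 + 49)² = (-243577)² = 59329754929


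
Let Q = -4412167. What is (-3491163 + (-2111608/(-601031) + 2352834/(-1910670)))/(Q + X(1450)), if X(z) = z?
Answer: 668191811624668334/844190577508092015 ≈ 0.79152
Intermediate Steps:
(-3491163 + (-2111608/(-601031) + 2352834/(-1910670)))/(Q + X(1450)) = (-3491163 + (-2111608/(-601031) + 2352834/(-1910670)))/(-4412167 + 1450) = (-3491163 + (-2111608*(-1/601031) + 2352834*(-1/1910670)))/(-4410717) = (-3491163 + (2111608/601031 - 392139/318445))*(-1/4410717) = (-3491163 + 436743314251/191395316795)*(-1/4410717) = -668191811624668334/191395316795*(-1/4410717) = 668191811624668334/844190577508092015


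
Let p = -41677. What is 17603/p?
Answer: -17603/41677 ≈ -0.42237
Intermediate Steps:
17603/p = 17603/(-41677) = 17603*(-1/41677) = -17603/41677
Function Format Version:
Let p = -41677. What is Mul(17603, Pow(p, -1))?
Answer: Rational(-17603, 41677) ≈ -0.42237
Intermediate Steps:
Mul(17603, Pow(p, -1)) = Mul(17603, Pow(-41677, -1)) = Mul(17603, Rational(-1, 41677)) = Rational(-17603, 41677)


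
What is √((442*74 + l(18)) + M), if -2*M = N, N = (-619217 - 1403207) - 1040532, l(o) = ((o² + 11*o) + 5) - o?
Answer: 3*√173855 ≈ 1250.9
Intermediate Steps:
l(o) = 5 + o² + 10*o (l(o) = (5 + o² + 11*o) - o = 5 + o² + 10*o)
N = -3062956 (N = -2022424 - 1040532 = -3062956)
M = 1531478 (M = -½*(-3062956) = 1531478)
√((442*74 + l(18)) + M) = √((442*74 + (5 + 18² + 10*18)) + 1531478) = √((32708 + (5 + 324 + 180)) + 1531478) = √((32708 + 509) + 1531478) = √(33217 + 1531478) = √1564695 = 3*√173855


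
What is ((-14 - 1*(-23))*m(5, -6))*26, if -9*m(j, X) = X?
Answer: 156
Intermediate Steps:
m(j, X) = -X/9
((-14 - 1*(-23))*m(5, -6))*26 = ((-14 - 1*(-23))*(-1/9*(-6)))*26 = ((-14 + 23)*(2/3))*26 = (9*(2/3))*26 = 6*26 = 156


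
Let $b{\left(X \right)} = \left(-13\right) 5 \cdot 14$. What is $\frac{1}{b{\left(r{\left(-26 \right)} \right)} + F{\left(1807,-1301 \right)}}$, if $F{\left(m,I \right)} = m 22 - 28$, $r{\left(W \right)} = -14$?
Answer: $\frac{1}{38816} \approx 2.5763 \cdot 10^{-5}$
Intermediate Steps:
$b{\left(X \right)} = -910$ ($b{\left(X \right)} = \left(-65\right) 14 = -910$)
$F{\left(m,I \right)} = -28 + 22 m$ ($F{\left(m,I \right)} = 22 m - 28 = -28 + 22 m$)
$\frac{1}{b{\left(r{\left(-26 \right)} \right)} + F{\left(1807,-1301 \right)}} = \frac{1}{-910 + \left(-28 + 22 \cdot 1807\right)} = \frac{1}{-910 + \left(-28 + 39754\right)} = \frac{1}{-910 + 39726} = \frac{1}{38816}$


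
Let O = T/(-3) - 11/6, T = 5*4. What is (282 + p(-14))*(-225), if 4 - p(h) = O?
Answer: -132525/2 ≈ -66263.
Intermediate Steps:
T = 20
O = -17/2 (O = 20/(-3) - 11/6 = 20*(-⅓) - 11*⅙ = -20/3 - 11/6 = -17/2 ≈ -8.5000)
p(h) = 25/2 (p(h) = 4 - 1*(-17/2) = 4 + 17/2 = 25/2)
(282 + p(-14))*(-225) = (282 + 25/2)*(-225) = (589/2)*(-225) = -132525/2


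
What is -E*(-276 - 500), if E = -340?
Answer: -263840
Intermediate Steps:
-E*(-276 - 500) = -(-340)*(-276 - 500) = -(-340)*(-776) = -1*263840 = -263840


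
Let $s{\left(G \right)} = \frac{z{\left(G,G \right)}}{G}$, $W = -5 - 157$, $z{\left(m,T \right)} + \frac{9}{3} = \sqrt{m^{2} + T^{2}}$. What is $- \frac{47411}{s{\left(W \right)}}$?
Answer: $\frac{365742}{833} + \frac{19750068 \sqrt{2}}{833} \approx 33969.0$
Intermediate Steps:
$z{\left(m,T \right)} = -3 + \sqrt{T^{2} + m^{2}}$ ($z{\left(m,T \right)} = -3 + \sqrt{m^{2} + T^{2}} = -3 + \sqrt{T^{2} + m^{2}}$)
$W = -162$ ($W = -5 - 157 = -162$)
$s{\left(G \right)} = \frac{-3 + \sqrt{2} \sqrt{G^{2}}}{G}$ ($s{\left(G \right)} = \frac{-3 + \sqrt{G^{2} + G^{2}}}{G} = \frac{-3 + \sqrt{2 G^{2}}}{G} = \frac{-3 + \sqrt{2} \sqrt{G^{2}}}{G}$)
$- \frac{47411}{s{\left(W \right)}} = - \frac{47411}{\frac{1}{-162} \left(-3 + \sqrt{2} \sqrt{\left(-162\right)^{2}}\right)} = - \frac{47411}{\left(- \frac{1}{162}\right) \left(-3 + \sqrt{2} \sqrt{26244}\right)} = - \frac{47411}{\left(- \frac{1}{162}\right) \left(-3 + \sqrt{2} \cdot 162\right)} = - \frac{47411}{\left(- \frac{1}{162}\right) \left(-3 + 162 \sqrt{2}\right)} = - \frac{47411}{\frac{1}{54} - \sqrt{2}}$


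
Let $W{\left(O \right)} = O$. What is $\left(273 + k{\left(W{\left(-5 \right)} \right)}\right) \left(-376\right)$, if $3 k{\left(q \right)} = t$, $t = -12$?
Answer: $-101144$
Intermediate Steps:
$k{\left(q \right)} = -4$ ($k{\left(q \right)} = \frac{1}{3} \left(-12\right) = -4$)
$\left(273 + k{\left(W{\left(-5 \right)} \right)}\right) \left(-376\right) = \left(273 - 4\right) \left(-376\right) = 269 \left(-376\right) = -101144$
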